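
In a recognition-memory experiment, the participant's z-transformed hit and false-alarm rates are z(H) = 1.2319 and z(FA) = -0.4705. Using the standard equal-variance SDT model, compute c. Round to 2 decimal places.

c = -0.38

c = −½·[z(H) + z(FA)] = −½·(1.2319 + (-0.4705)) = -0.3807
c < 0: the participant has a liberal response bias.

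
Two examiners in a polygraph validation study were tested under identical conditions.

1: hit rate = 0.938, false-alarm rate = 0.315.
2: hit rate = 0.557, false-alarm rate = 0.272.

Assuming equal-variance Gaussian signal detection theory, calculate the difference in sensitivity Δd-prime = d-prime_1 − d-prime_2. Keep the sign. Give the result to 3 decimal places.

1: z(0.938) = 1.5382, z(0.315) = -0.4817, d' = 2.0199
2: z(0.557) = 0.1434, z(0.272) = -0.6068, d' = 0.7502
Δd' = d'_1 − d'_2 = 2.0199 − 0.7502 = 1.2697
1 has the higher sensitivity.

Δd-prime = 1.270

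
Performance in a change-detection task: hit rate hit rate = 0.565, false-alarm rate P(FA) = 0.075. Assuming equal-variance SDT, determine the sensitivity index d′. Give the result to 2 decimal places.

z(H) = z(0.565) = 0.1637
z(FA) = z(0.075) = -1.4395
d' = z(H) − z(FA) = 0.1637 − (-1.4395) = 1.6032

d′ = 1.60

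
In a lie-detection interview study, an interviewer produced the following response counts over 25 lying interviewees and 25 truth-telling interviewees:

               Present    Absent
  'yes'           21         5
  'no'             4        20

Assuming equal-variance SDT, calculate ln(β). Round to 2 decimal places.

H = 21/25 = 0.8400
FA = 5/25 = 0.2000
z(H) = z(0.8400) = 0.994
z(FA) = z(0.2000) = -0.842
ln β = −½·[z(H)² − z(FA)²] = −0.5 × (0.988 − 0.709) = -0.1395

ln β = -0.14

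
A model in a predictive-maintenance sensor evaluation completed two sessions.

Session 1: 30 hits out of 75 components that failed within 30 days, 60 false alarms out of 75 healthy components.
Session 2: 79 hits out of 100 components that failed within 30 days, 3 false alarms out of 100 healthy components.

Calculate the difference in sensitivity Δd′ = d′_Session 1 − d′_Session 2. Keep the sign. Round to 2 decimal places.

Δd′ = -3.78

Session 1: z(0.4000) = -0.253, z(0.8000) = 0.842, d' = -1.095
Session 2: z(0.7900) = 0.806, z(0.0300) = -1.881, d' = 2.687
Δd' = d'_Session 1 − d'_Session 2 = -1.095 − 2.687 = -3.782
Session 2 has the higher sensitivity.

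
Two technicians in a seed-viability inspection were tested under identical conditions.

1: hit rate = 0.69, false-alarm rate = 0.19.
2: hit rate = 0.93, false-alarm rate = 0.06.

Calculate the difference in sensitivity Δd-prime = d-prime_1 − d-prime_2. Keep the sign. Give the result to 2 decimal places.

1: z(0.69) = 0.496, z(0.19) = -0.878, d' = 1.374
2: z(0.93) = 1.476, z(0.06) = -1.555, d' = 3.031
Δd' = d'_1 − d'_2 = 1.374 − 3.031 = -1.657
2 has the higher sensitivity.

Δd-prime = -1.66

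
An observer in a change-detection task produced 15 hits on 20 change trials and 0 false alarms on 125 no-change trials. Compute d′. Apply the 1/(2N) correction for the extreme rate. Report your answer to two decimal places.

d′ = 3.33

The false-alarm rate is 0/125 = 0, so apply the 1/(2N) correction: FA → 1/(2·125) = 0.00400.
z(H) = z(0.75000) = 0.674
z(FA) = z(0.00400) = -2.652
d' = 0.674 − (-2.652) = 3.326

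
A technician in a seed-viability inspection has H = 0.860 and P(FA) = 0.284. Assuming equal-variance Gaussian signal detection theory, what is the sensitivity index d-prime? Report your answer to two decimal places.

z(0.860) = 1.080, z(0.284) = -0.571
d' = z(H) − z(FA) = 1.080 − (-0.571) = 1.651

d-prime = 1.65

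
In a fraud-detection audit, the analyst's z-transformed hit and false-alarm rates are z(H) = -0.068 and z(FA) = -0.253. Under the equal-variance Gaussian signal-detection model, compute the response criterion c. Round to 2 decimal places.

c = 0.16

c = −½·[z(H) + z(FA)] = −½·(-0.068 + (-0.253)) = 0.1605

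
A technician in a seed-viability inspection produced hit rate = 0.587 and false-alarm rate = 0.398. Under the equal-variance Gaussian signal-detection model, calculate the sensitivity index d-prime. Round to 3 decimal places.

d-prime = 0.478

z(H) = 0.2198
z(FA) = -0.2585
d' = z(H) − z(FA) = 0.2198 − (-0.2585) = 0.4783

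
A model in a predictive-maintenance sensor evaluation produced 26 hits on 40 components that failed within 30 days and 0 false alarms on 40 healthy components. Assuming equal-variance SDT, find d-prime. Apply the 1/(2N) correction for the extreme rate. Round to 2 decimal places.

The false-alarm rate is 0/40 = 0, so apply the 1/(2N) correction: FA → 1/(2·40) = 0.01250.
z(H) = z(0.65000) = 0.385
z(FA) = z(0.01250) = -2.241
d' = 0.385 − (-2.241) = 2.626

d-prime = 2.63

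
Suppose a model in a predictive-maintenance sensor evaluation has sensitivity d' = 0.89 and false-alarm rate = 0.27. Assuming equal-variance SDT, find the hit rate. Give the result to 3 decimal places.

z(false-alarm rate) = z(0.27) = -0.6128
z(H) = z(FA) + d' = -0.6128 + 0.89 = 0.2772
hit rate = Φ(0.2772) = 0.6092

hit rate = 0.609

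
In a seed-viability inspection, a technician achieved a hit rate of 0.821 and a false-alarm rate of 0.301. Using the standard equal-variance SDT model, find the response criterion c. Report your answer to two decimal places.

z(H) = z(0.821) = 0.9192
z(FA) = z(0.301) = -0.5215
c = −½·[z(H) + z(FA)] = −0.5 × (0.9192 + (-0.5215)) = -0.19885

c = -0.20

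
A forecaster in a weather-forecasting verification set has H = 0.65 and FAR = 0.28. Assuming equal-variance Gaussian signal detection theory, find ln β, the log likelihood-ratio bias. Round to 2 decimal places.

z(H) = z(0.65) = 0.385
z(FA) = z(0.28) = -0.583
ln β = −½·[z(H)² − z(FA)²] = −0.5 × (0.148 − 0.340) = 0.096

ln β = 0.10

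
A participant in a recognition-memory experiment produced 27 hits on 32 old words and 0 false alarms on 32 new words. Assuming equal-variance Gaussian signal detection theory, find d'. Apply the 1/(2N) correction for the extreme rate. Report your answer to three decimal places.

d' = 3.164

The false-alarm rate is 0/32 = 0, so apply the 1/(2N) correction: FA → 1/(2·32) = 0.01562.
z(H) = z(0.84375) = 1.0100
z(FA) = z(0.01562) = -2.1540
d' = 1.0100 − (-2.1540) = 3.1640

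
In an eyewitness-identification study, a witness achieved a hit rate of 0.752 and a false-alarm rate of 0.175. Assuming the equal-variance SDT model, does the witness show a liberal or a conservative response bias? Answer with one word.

z(H) = 0.681, z(FA) = -0.935
c = −½·(z(H) + z(FA)) = 0.127
c > 0 → conservative criterion (biased toward responding “no”).

conservative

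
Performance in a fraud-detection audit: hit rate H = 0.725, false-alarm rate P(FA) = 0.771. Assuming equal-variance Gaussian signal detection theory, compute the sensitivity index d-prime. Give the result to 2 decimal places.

d-prime = -0.14

Φ⁻¹(H) = Φ⁻¹(0.725) = 0.598
Φ⁻¹(FA) = Φ⁻¹(0.771) = 0.742
d' = z(H) − z(FA) = 0.598 − 0.742 = -0.144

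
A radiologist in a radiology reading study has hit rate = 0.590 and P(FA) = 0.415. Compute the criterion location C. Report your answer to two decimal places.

z(H) = 0.228
z(FA) = -0.215
c = −½·[z(H) + z(FA)] = −0.5 × (0.228 + (-0.215)) = -0.0065

C = -0.01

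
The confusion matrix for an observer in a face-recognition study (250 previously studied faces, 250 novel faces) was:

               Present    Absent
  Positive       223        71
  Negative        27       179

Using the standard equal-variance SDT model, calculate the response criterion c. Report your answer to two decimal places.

H = 223/250 = 0.8920
FA = 71/250 = 0.2840
z(H) = z(0.8920) = 1.2372
z(FA) = z(0.2840) = -0.5710
c = −½·[z(H) + z(FA)] = −0.5 × (1.2372 + (-0.5710)) = -0.3331

c = -0.33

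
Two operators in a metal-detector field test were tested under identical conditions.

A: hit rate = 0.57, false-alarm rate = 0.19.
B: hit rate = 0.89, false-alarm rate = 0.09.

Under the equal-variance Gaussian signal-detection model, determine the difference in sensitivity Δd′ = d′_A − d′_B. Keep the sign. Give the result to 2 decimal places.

Δd′ = -1.51

A: z(0.57) = 0.176, z(0.19) = -0.878, d' = 1.054
B: z(0.89) = 1.227, z(0.09) = -1.341, d' = 2.568
Δd' = d'_A − d'_B = 1.054 − 2.568 = -1.514
B has the higher sensitivity.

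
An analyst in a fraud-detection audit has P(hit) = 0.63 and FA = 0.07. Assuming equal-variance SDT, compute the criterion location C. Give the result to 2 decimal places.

z(H) = z(0.63) = 0.3319
z(FA) = z(0.07) = -1.4758
c = −½·[z(H) + z(FA)] = −0.5 × (0.3319 + (-1.4758)) = 0.57195
c > 0: the analyst has a conservative response bias.

C = 0.57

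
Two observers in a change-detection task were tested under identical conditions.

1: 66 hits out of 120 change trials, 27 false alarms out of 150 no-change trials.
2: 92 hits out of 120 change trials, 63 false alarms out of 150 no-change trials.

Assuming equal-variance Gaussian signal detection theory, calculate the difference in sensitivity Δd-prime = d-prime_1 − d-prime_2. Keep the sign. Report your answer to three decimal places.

1: z(0.5500) = 0.1257, z(0.1800) = -0.9154, d' = 1.0411
2: z(0.7667) = 0.7280, z(0.4200) = -0.2019, d' = 0.9299
Δd' = d'_1 − d'_2 = 1.0411 − 0.9299 = 0.1112
1 has the higher sensitivity.

Δd-prime = 0.111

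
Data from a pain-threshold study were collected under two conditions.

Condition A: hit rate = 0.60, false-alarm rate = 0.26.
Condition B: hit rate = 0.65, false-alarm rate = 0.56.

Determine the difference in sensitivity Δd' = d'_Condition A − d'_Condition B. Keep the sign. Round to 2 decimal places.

Δd' = 0.66

Condition A: z(0.60) = 0.253, z(0.26) = -0.643, d' = 0.896
Condition B: z(0.65) = 0.385, z(0.56) = 0.151, d' = 0.234
Δd' = d'_Condition A − d'_Condition B = 0.896 − 0.234 = 0.662
Condition A has the higher sensitivity.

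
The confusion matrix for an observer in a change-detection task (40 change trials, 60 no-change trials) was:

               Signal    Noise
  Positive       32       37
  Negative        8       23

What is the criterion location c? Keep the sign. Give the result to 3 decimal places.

c = -0.569

H = 32/40 = 0.8000
FA = 37/60 = 0.6167
z(H) = 0.8416
z(FA) = 0.2968
c = −½·[z(H) + z(FA)] = −0.5 × (0.8416 + 0.2968) = -0.5692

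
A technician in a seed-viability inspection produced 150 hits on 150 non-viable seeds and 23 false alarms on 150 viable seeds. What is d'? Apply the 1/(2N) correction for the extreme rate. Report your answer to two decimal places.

The hit rate is 150/150 = 1, so apply the 1/(2N) correction: H → 1 − 1/(2·150) = 0.99667.
z(H) = z(0.99667) = 2.713
z(FA) = z(0.15333) = -1.022
d' = 2.713 − (-1.022) = 3.735

d' = 3.74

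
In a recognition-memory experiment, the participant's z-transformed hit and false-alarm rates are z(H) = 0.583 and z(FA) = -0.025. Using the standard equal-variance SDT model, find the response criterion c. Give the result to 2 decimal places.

c = −½·[z(H) + z(FA)] = −½·(0.583 + (-0.025)) = -0.279

c = -0.28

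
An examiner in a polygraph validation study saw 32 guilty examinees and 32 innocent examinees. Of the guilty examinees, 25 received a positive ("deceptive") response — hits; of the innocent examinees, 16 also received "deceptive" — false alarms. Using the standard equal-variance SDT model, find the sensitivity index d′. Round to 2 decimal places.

d′ = 0.78

H = 25/32 = 0.7812
FA = 16/32 = 0.5000
z(0.7812) = 0.776, z(0.5000) = 0.000
d' = z(H) − z(FA) = 0.776 − 0.000 = 0.776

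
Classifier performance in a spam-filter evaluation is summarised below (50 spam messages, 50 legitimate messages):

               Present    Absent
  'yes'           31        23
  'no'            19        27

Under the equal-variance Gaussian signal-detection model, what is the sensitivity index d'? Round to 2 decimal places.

H = 31/50 = 0.6200
FA = 23/50 = 0.4600
z(H) = z(0.6200) = 0.305
z(FA) = z(0.4600) = -0.100
d' = z(H) − z(FA) = 0.305 − (-0.100) = 0.405

d' = 0.41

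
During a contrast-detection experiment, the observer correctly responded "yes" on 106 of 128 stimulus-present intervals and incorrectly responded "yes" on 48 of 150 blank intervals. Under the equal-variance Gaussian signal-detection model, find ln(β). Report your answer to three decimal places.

ln β = -0.339

H = 106/128 = 0.8281
FA = 48/150 = 0.3200
z(0.8281) = 0.9467, z(0.3200) = -0.4677
ln β = −½·[z(H)² − z(FA)²] = −0.5 × (0.8962 − 0.2187) = -0.33875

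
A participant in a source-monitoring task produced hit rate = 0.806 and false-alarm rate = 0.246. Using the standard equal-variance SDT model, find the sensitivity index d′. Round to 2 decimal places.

Φ⁻¹(H) = Φ⁻¹(0.806) = 0.863
Φ⁻¹(FA) = Φ⁻¹(0.246) = -0.687
d' = z(H) − z(FA) = 0.863 − (-0.687) = 1.550

d′ = 1.55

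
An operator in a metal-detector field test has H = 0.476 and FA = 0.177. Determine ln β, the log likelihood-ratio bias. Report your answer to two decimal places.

ln β = 0.43

z(H) = z(0.476) = -0.060
z(FA) = z(0.177) = -0.927
ln β = −½·[z(H)² − z(FA)²] = −0.5 × (0.004 − 0.859) = 0.4275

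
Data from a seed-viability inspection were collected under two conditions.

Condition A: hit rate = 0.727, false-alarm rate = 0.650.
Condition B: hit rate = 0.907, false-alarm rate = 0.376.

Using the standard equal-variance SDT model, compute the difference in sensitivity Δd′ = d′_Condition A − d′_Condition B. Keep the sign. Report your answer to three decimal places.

Δd′ = -1.420

Condition A: z(0.727) = 0.6038, z(0.650) = 0.3853, d' = 0.2185
Condition B: z(0.907) = 1.3225, z(0.376) = -0.3160, d' = 1.6385
Δd' = d'_Condition A − d'_Condition B = 0.2185 − 1.6385 = -1.4200
Condition B has the higher sensitivity.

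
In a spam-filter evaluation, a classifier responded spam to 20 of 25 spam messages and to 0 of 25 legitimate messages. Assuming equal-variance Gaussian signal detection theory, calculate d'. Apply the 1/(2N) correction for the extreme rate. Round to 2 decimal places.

The false-alarm rate is 0/25 = 0, so apply the 1/(2N) correction: FA → 1/(2·25) = 0.02000.
z(H) = z(0.80000) = 0.842
z(FA) = z(0.02000) = -2.054
d' = 0.842 − (-2.054) = 2.896

d' = 2.90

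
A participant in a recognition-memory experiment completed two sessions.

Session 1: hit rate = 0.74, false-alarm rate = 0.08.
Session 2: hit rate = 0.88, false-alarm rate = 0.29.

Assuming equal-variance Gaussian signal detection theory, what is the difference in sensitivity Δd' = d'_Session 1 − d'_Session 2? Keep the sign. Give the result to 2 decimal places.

Δd' = 0.32

Session 1: z(0.74) = 0.643, z(0.08) = -1.405, d' = 2.048
Session 2: z(0.88) = 1.175, z(0.29) = -0.553, d' = 1.728
Δd' = d'_Session 1 − d'_Session 2 = 2.048 − 1.728 = 0.320
Session 1 has the higher sensitivity.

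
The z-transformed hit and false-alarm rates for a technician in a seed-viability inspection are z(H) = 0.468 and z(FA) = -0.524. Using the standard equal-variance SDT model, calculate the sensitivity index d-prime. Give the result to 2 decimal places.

d' = z(H) − z(FA) = 0.468 − (-0.524) = 0.992

d-prime = 0.99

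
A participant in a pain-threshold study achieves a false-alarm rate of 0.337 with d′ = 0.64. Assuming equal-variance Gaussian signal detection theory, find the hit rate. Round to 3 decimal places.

hit rate = 0.587

z(false-alarm rate) = z(0.337) = -0.4207
z(H) = z(FA) + d' = -0.4207 + 0.64 = 0.2193
hit rate = Φ(0.2193) = 0.5868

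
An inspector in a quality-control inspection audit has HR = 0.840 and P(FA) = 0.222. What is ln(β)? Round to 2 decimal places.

ln β = -0.20

Φ⁻¹(H) = 0.994
Φ⁻¹(FA) = -0.765
ln β = −½·[z(H)² − z(FA)²] = −0.5 × (0.988 − 0.585) = -0.2015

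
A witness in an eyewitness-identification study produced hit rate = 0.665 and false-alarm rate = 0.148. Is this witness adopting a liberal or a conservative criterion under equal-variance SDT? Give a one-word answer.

conservative

z(H) = 0.426, z(FA) = -1.045
c = −½·(z(H) + z(FA)) = 0.3095
c > 0 → conservative criterion (biased toward responding “no”).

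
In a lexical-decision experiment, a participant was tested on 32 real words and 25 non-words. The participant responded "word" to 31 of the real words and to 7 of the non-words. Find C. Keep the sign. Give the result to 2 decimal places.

C = -0.64

H = 31/32 = 0.9688
FA = 7/25 = 0.2800
z(H) = z(0.9688) = 1.8634
z(FA) = z(0.2800) = -0.5828
c = −½·[z(H) + z(FA)] = −0.5 × (1.8634 + (-0.5828)) = -0.6403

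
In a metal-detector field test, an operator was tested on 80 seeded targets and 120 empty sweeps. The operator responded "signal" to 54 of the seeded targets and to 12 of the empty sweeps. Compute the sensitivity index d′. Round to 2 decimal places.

H = 54/80 = 0.6750
FA = 12/120 = 0.1000
Φ⁻¹(H) = 0.454
Φ⁻¹(FA) = -1.282
d' = z(H) − z(FA) = 0.454 − (-1.282) = 1.736

d′ = 1.74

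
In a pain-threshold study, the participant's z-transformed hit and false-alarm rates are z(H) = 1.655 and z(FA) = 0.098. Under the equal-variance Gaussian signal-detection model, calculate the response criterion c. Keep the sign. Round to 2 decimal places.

c = -0.88

c = −½·[z(H) + z(FA)] = −½·(1.655 + 0.098) = -0.8765
c < 0: the participant has a liberal response bias.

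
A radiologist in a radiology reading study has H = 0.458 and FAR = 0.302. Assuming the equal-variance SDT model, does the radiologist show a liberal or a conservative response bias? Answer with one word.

conservative

z(H) = -0.105, z(FA) = -0.519
c = −½·(z(H) + z(FA)) = 0.312
c > 0 → conservative criterion (biased toward responding “no”).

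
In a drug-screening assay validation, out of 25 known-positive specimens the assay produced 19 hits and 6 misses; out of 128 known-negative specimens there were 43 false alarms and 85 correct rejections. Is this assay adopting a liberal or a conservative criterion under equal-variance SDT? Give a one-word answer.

z(H) = 0.706, z(FA) = -0.424
c = −½·(z(H) + z(FA)) = -0.141
c < 0 → liberal criterion (biased toward responding “yes”).

liberal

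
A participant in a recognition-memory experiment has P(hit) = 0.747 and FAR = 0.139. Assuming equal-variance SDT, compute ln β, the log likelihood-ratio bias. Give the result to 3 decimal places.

ln β = 0.367

z(H) = z(0.747) = 0.6651
z(FA) = z(0.139) = -1.0848
ln β = −½·[z(H)² − z(FA)²] = −0.5 × (0.4424 − 1.1768) = 0.3672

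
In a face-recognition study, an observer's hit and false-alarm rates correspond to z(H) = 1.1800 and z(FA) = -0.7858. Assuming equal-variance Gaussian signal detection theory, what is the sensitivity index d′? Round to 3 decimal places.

d′ = 1.966

d' = z(H) − z(FA) = 1.1800 − (-0.7858) = 1.9658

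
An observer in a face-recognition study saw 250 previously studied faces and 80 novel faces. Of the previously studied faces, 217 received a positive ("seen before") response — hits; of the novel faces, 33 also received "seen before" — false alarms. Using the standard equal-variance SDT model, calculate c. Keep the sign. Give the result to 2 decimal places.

c = -0.45

H = 217/250 = 0.8680
FA = 33/80 = 0.4125
z(H) = z(0.8680) = 1.1170
z(FA) = z(0.4125) = -0.2211
c = −½·[z(H) + z(FA)] = −0.5 × (1.1170 + (-0.2211)) = -0.44795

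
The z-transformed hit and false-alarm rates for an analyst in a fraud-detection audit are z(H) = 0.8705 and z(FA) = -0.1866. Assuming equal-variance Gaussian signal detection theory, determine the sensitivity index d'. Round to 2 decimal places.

d' = z(H) − z(FA) = 0.8705 − (-0.1866) = 1.0571

d' = 1.06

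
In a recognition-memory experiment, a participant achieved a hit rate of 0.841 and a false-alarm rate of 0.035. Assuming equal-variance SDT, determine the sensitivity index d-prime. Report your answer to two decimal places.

d-prime = 2.81

z(H) = 0.9986
z(FA) = -1.8119
d' = z(H) − z(FA) = 0.9986 − (-1.8119) = 2.8105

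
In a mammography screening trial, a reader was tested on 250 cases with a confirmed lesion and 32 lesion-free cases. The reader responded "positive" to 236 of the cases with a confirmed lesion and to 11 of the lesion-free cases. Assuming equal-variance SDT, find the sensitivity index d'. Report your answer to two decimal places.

H = 236/250 = 0.9440
FA = 11/32 = 0.3438
Φ⁻¹(H) = Φ⁻¹(0.9440) = 1.589
Φ⁻¹(FA) = Φ⁻¹(0.3438) = -0.402
d' = z(H) − z(FA) = 1.589 − (-0.402) = 1.991

d' = 1.99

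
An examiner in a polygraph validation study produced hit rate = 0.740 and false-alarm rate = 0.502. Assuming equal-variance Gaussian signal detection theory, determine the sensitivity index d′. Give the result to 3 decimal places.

d′ = 0.638

Φ⁻¹(H) = Φ⁻¹(0.740) = 0.6433
Φ⁻¹(FA) = Φ⁻¹(0.502) = 0.0050
d' = z(H) − z(FA) = 0.6433 − 0.0050 = 0.6383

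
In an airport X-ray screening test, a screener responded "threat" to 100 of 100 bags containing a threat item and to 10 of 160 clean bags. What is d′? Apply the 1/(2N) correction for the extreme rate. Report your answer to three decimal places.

The hit rate is 100/100 = 1, so apply the 1/(2N) correction: H → 1 − 1/(2·100) = 0.99500.
z(H) = z(0.99500) = 2.5758
z(FA) = z(0.06250) = -1.5341
d' = 2.5758 − (-1.5341) = 4.1099

d′ = 4.110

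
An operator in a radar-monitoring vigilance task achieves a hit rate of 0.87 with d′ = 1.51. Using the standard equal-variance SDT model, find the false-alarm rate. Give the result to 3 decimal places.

false-alarm rate = 0.351

z(hit rate) = z(0.87) = 1.1264
z(FA) = z(H) − d' = 1.1264 − 1.51 = -0.3836
false-alarm rate = Φ(-0.3836) = 0.3506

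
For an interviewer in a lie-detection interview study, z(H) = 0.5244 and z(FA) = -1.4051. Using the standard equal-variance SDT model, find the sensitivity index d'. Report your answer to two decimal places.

d' = z(H) − z(FA) = 0.5244 − (-1.4051) = 1.9295

d' = 1.93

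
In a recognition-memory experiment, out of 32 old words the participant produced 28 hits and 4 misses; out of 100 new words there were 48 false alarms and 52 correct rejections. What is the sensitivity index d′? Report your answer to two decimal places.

d′ = 1.20

H = 28/32 = 0.8750
FA = 48/100 = 0.4800
Φ⁻¹(H) = 1.1503
Φ⁻¹(FA) = -0.0502
d' = z(H) − z(FA) = 1.1503 − (-0.0502) = 1.2005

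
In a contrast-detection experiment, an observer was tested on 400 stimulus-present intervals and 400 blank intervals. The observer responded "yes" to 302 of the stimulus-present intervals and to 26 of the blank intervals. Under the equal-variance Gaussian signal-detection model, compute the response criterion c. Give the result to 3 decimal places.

c = 0.412

H = 302/400 = 0.7550
FA = 26/400 = 0.0650
Φ⁻¹(H) = Φ⁻¹(0.7550) = 0.6903
Φ⁻¹(FA) = Φ⁻¹(0.0650) = -1.5141
c = −½·[z(H) + z(FA)] = −0.5 × (0.6903 + (-1.5141)) = 0.4119
c > 0: the observer has a conservative response bias.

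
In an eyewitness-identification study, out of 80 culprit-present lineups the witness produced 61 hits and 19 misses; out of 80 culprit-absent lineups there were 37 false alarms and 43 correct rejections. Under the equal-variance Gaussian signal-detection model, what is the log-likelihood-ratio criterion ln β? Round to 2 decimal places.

H = 61/80 = 0.7625
FA = 37/80 = 0.4625
z(0.7625) = 0.714, z(0.4625) = -0.094
ln β = −½·[z(H)² − z(FA)²] = −0.5 × (0.510 − 0.009) = -0.2505

ln β = -0.25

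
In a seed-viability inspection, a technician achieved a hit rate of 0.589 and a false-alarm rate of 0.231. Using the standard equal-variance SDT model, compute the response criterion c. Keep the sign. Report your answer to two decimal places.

z(H) = 0.225
z(FA) = -0.736
c = −½·[z(H) + z(FA)] = −0.5 × (0.225 + (-0.736)) = 0.2555

c = 0.26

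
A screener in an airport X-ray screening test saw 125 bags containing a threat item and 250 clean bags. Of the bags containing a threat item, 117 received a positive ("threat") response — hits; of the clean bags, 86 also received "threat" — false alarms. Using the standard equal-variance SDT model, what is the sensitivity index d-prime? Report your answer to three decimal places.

d-prime = 1.924

H = 117/125 = 0.9360
FA = 86/250 = 0.3440
z(0.9360) = 1.5220, z(0.3440) = -0.4016
d' = z(H) − z(FA) = 1.5220 − (-0.4016) = 1.9236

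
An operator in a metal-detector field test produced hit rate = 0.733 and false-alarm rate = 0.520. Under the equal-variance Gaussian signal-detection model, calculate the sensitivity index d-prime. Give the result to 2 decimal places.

z(H) = 0.622
z(FA) = 0.050
d' = z(H) − z(FA) = 0.622 − 0.050 = 0.572

d-prime = 0.57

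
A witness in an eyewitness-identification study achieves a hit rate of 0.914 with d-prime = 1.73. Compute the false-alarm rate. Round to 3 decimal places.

z(hit rate) = z(0.914) = 1.3658
z(FA) = z(H) − d' = 1.3658 − 1.73 = -0.3642
false-alarm rate = Φ(-0.3642) = 0.3579

false-alarm rate = 0.358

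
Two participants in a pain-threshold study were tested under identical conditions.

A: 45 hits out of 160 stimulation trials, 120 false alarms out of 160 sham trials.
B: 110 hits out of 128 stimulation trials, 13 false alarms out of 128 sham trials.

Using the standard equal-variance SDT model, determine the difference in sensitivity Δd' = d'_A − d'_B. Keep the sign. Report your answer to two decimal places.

Δd' = -3.60

A: z(0.2812) = -0.579, z(0.7500) = 0.674, d' = -1.253
B: z(0.8594) = 1.078, z(0.1016) = -1.272, d' = 2.350
Δd' = d'_A − d'_B = -1.253 − 2.350 = -3.603
B has the higher sensitivity.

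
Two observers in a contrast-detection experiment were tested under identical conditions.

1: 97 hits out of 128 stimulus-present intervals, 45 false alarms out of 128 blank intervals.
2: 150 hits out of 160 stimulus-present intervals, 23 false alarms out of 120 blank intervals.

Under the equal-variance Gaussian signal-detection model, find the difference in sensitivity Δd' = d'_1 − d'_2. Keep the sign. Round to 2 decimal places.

1: z(0.7578) = 0.699, z(0.3516) = -0.381, d' = 1.080
2: z(0.9375) = 1.534, z(0.1917) = -0.872, d' = 2.406
Δd' = d'_1 − d'_2 = 1.080 − 2.406 = -1.326
2 has the higher sensitivity.

Δd' = -1.33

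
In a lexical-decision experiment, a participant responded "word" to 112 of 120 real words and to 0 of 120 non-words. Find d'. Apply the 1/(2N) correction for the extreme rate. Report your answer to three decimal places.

d' = 4.139

The false-alarm rate is 0/120 = 0, so apply the 1/(2N) correction: FA → 1/(2·120) = 0.00417.
z(H) = z(0.93333) = 1.5011
z(FA) = z(0.00417) = -2.6380
d' = 1.5011 − (-2.6380) = 4.1391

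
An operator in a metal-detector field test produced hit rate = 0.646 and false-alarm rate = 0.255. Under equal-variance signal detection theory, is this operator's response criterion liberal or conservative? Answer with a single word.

z(H) = 0.375, z(FA) = -0.659
c = −½·(z(H) + z(FA)) = 0.142
c > 0 → conservative criterion (biased toward responding “no”).

conservative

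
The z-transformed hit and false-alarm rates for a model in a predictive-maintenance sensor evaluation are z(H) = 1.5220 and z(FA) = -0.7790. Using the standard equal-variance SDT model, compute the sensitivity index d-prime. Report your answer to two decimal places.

d-prime = 2.30

d' = z(H) − z(FA) = 1.5220 − (-0.7790) = 2.3010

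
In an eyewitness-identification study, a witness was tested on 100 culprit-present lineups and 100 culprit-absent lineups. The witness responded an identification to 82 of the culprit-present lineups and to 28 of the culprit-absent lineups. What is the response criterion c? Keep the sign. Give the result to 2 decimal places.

H = 82/100 = 0.8200
FA = 28/100 = 0.2800
z(H) = 0.9154
z(FA) = -0.5828
c = −½·[z(H) + z(FA)] = −0.5 × (0.9154 + (-0.5828)) = -0.1663

c = -0.17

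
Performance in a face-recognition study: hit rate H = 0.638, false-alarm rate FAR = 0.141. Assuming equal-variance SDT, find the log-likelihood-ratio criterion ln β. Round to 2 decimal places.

ln β = 0.52

z(0.638) = 0.353, z(0.141) = -1.076
ln β = −½·[z(H)² − z(FA)²] = −0.5 × (0.125 − 1.158) = 0.5165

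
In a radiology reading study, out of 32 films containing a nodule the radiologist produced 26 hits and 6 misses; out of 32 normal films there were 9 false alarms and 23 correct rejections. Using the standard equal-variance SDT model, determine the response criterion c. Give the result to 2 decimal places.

H = 26/32 = 0.8125
FA = 9/32 = 0.2812
z(H) = z(0.8125) = 0.8871
z(FA) = z(0.2812) = -0.5793
c = −½·[z(H) + z(FA)] = −0.5 × (0.8871 + (-0.5793)) = -0.1539
c < 0: the radiologist has a liberal response bias.

c = -0.15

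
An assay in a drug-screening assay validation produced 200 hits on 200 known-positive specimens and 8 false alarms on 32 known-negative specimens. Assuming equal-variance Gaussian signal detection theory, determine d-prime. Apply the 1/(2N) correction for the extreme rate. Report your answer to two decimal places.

The hit rate is 200/200 = 1, so apply the 1/(2N) correction: H → 1 − 1/(2·200) = 0.99750.
z(H) = z(0.99750) = 2.807
z(FA) = z(0.25000) = -0.674
d' = 2.807 − (-0.674) = 3.481

d-prime = 3.48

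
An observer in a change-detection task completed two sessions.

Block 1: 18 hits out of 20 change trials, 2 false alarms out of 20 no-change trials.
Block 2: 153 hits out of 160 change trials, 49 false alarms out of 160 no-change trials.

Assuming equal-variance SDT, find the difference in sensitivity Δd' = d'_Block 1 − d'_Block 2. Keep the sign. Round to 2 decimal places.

Δd' = 0.35

Block 1: z(0.9000) = 1.282, z(0.1000) = -1.282, d' = 2.564
Block 2: z(0.9563) = 1.709, z(0.3063) = -0.506, d' = 2.215
Δd' = d'_Block 1 − d'_Block 2 = 2.564 − 2.215 = 0.349
Block 1 has the higher sensitivity.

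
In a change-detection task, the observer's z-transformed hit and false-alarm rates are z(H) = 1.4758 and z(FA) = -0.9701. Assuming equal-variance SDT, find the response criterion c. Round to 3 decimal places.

c = −½·[z(H) + z(FA)] = −½·(1.4758 + (-0.9701)) = -0.25285
c < 0: the observer has a liberal response bias.

c = -0.253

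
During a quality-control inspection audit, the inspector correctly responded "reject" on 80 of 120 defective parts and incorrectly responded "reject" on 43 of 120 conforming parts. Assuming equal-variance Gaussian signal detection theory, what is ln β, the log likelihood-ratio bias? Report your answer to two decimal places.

ln β = -0.03

H = 80/120 = 0.6667
FA = 43/120 = 0.3583
z(0.6667) = 0.431, z(0.3583) = -0.363
ln β = −½·[z(H)² − z(FA)²] = −0.5 × (0.186 − 0.132) = -0.027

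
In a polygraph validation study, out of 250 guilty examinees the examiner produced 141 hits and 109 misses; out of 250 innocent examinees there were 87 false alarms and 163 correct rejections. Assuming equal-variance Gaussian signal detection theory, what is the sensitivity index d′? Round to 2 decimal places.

H = 141/250 = 0.5640
FA = 87/250 = 0.3480
z(H) = 0.161
z(FA) = -0.391
d' = z(H) − z(FA) = 0.161 − (-0.391) = 0.552

d′ = 0.55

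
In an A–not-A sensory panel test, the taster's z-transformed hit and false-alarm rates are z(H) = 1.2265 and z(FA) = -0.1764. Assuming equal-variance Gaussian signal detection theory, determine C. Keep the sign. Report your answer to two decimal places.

c = −½·[z(H) + z(FA)] = −½·(1.2265 + (-0.1764)) = -0.52505

C = -0.53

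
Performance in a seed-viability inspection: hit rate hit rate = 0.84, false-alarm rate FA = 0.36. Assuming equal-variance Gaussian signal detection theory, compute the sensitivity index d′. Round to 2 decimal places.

Φ⁻¹(H) = Φ⁻¹(0.84) = 0.994
Φ⁻¹(FA) = Φ⁻¹(0.36) = -0.358
d' = z(H) − z(FA) = 0.994 − (-0.358) = 1.352

d′ = 1.35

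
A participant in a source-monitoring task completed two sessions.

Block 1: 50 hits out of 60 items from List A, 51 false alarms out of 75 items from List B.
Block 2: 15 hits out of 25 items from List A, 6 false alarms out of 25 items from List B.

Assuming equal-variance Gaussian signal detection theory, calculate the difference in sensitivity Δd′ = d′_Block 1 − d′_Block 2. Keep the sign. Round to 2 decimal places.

Δd′ = -0.46

Block 1: z(0.8333) = 0.967, z(0.6800) = 0.468, d' = 0.499
Block 2: z(0.6000) = 0.253, z(0.2400) = -0.706, d' = 0.959
Δd' = d'_Block 1 − d'_Block 2 = 0.499 − 0.959 = -0.460
Block 2 has the higher sensitivity.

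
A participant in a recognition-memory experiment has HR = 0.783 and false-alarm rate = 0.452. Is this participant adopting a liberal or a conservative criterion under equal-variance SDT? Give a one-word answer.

liberal

z(H) = 0.782, z(FA) = -0.121
c = −½·(z(H) + z(FA)) = -0.3305
c < 0 → liberal criterion (biased toward responding “yes”).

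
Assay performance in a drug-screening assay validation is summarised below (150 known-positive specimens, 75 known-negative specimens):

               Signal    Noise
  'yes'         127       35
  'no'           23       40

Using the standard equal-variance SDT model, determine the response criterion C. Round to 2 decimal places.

H = 127/150 = 0.8467
FA = 35/75 = 0.4667
z(0.8467) = 1.022, z(0.4667) = -0.084
c = −½·[z(H) + z(FA)] = −0.5 × (1.022 + (-0.084)) = -0.469
c < 0: the assay has a liberal response bias.

C = -0.47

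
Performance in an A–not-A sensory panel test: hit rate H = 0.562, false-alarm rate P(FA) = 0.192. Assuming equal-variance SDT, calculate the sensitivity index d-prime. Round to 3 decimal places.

d-prime = 1.027

z(H) = z(0.562) = 0.1560
z(FA) = z(0.192) = -0.8705
d' = z(H) − z(FA) = 0.1560 − (-0.8705) = 1.0265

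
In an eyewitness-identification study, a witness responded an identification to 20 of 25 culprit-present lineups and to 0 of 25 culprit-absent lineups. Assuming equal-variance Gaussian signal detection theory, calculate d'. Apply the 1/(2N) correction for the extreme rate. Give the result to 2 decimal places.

d' = 2.90

The false-alarm rate is 0/25 = 0, so apply the 1/(2N) correction: FA → 1/(2·25) = 0.02000.
z(H) = z(0.80000) = 0.842
z(FA) = z(0.02000) = -2.054
d' = 0.842 − (-2.054) = 2.896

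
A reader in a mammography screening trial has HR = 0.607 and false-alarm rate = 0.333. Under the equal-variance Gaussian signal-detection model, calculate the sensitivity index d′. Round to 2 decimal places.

d′ = 0.70

z(H) = z(0.607) = 0.2715
z(FA) = z(0.333) = -0.4316
d' = z(H) − z(FA) = 0.2715 − (-0.4316) = 0.7031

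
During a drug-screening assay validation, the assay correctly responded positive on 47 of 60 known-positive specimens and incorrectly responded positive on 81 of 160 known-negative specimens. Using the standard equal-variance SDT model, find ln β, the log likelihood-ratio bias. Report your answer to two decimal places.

H = 47/60 = 0.7833
FA = 81/160 = 0.5062
z(0.7833) = 0.783, z(0.5062) = 0.016
ln β = −½·[z(H)² − z(FA)²] = −0.5 × (0.613 − 0.000) = -0.3065

ln β = -0.31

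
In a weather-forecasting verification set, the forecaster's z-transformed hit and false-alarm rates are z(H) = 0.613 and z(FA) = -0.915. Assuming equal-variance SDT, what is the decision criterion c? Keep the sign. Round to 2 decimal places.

c = 0.15

c = −½·[z(H) + z(FA)] = −½·(0.613 + (-0.915)) = 0.151
c > 0: the forecaster has a conservative response bias.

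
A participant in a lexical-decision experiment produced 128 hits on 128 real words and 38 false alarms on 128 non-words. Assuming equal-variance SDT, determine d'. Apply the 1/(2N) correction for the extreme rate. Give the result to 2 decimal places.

The hit rate is 128/128 = 1, so apply the 1/(2N) correction: H → 1 − 1/(2·128) = 0.99609.
z(H) = z(0.99609) = 2.660
z(FA) = z(0.29688) = -0.533
d' = 2.660 − (-0.533) = 3.193

d' = 3.19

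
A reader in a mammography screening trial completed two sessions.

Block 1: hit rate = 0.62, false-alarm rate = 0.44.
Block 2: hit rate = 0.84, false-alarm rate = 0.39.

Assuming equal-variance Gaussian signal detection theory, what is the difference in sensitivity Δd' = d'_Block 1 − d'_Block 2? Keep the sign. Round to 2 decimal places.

Block 1: z(0.62) = 0.305, z(0.44) = -0.151, d' = 0.456
Block 2: z(0.84) = 0.994, z(0.39) = -0.279, d' = 1.273
Δd' = d'_Block 1 − d'_Block 2 = 0.456 − 1.273 = -0.817
Block 2 has the higher sensitivity.

Δd' = -0.82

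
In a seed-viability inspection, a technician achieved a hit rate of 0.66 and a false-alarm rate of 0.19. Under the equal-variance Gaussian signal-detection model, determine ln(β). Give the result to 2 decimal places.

ln β = 0.30

z(H) = 0.412
z(FA) = -0.878
ln β = −½·[z(H)² − z(FA)²] = −0.5 × (0.170 − 0.771) = 0.3005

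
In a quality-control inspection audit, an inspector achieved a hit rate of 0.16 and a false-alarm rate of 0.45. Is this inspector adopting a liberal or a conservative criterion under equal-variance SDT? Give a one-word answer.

conservative

z(H) = -0.994, z(FA) = -0.126
c = −½·(z(H) + z(FA)) = 0.560
c > 0 → conservative criterion (biased toward responding “no”).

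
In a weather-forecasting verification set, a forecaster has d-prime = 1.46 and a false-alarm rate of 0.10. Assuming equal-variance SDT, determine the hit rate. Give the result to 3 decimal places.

hit rate = 0.571

z(false-alarm rate) = z(0.10) = -1.2816
z(H) = z(FA) + d' = -1.2816 + 1.46 = 0.1784
hit rate = Φ(0.1784) = 0.5708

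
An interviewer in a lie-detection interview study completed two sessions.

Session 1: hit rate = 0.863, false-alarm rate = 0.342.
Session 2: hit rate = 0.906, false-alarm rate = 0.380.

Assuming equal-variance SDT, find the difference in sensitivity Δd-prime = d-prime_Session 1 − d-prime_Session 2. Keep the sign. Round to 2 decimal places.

Session 1: z(0.863) = 1.094, z(0.342) = -0.407, d' = 1.501
Session 2: z(0.906) = 1.317, z(0.380) = -0.305, d' = 1.622
Δd' = d'_Session 1 − d'_Session 2 = 1.501 − 1.622 = -0.121
Session 2 has the higher sensitivity.

Δd-prime = -0.12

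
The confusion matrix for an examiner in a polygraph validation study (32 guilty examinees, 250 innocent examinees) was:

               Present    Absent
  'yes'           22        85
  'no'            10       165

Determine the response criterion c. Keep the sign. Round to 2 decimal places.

c = -0.04

H = 22/32 = 0.6875
FA = 85/250 = 0.3400
z(0.6875) = 0.489, z(0.3400) = -0.412
c = −½·[z(H) + z(FA)] = −0.5 × (0.489 + (-0.412)) = -0.0385
c < 0: the examiner has a liberal response bias.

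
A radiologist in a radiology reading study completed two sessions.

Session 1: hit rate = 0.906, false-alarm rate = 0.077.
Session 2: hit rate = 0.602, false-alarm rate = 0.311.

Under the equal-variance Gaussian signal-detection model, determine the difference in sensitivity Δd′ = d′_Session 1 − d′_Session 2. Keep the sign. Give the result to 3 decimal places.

Session 1: z(0.906) = 1.3165, z(0.077) = -1.4255, d' = 2.7420
Session 2: z(0.602) = 0.2585, z(0.311) = -0.4930, d' = 0.7515
Δd' = d'_Session 1 − d'_Session 2 = 2.7420 − 0.7515 = 1.9905
Session 1 has the higher sensitivity.

Δd′ = 1.991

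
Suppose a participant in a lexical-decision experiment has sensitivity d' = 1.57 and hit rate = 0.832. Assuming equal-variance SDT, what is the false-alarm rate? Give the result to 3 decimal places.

false-alarm rate = 0.272

z(hit rate) = z(0.832) = 0.9621
z(FA) = z(H) − d' = 0.9621 − 1.57 = -0.6079
false-alarm rate = Φ(-0.6079) = 0.2716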